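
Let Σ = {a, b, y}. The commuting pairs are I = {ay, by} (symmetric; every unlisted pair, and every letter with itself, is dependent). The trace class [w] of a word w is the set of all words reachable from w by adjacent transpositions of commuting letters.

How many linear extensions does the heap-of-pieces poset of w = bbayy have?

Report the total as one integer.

10

drop 0:b onto floor
drop 1:b onto {0:b}
drop 2:a onto {1:b}
drop 3:y onto floor
drop 4:y onto {3:y}
ground layer = {0:b, 3:y}
drop-orders for the pieces not yet dropped (sum over which currently-grounded one goes next):
  1 to go: {2} 1  {4} 1
  2 to go: {1,2} 1  {2,4} 2  {3,4} 1
  3 to go: {0,1,2} 1  {1,2,4} 3  {2,3,4} 3
  if 0:b drops first: 6 orders
  if 3:y drops first: 4 orders
heap linearizations: 10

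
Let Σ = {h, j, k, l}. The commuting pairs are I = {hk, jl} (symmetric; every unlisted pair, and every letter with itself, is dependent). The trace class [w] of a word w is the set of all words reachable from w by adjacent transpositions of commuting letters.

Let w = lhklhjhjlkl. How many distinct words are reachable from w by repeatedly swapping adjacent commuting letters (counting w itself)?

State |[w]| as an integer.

4

0(l) covers ∅
1(h) covers 0:l
2(k) covers 0:l
3(l) covers 1:h, 2:k
4(h) covers 3:l
5(j) covers 4:h
6(h) covers 5:j
7(j) covers 6:h
8(l) covers 6:h
9(k) covers 7:j, 8:l
10(l) covers 9:k
floor of heap: 0:l
completions by unplaced set U, small U first (add the entries for U minus each lowest piece of U):
  |U|=1: {10}:1
  |U|=2: {9,10}:1
  |U|=3: {7,9,10}:1  {8,9,10}:1
  |U|=4: {7,8,9,10}:2
  |U|=5: {6,7,8,9,10}:2
  |U|=6: {5,6,7,8,9,10}:2
  |U|=7: {4,5,6,7,8,9,10}:2
  |U|=8: {3,4,5,6,7,8,9,10}:2
  |U|=9: {1,3,4,5,6,7,8,9,10}:2  {2,3,4,5,6,7,8,9,10}:2
  start at 0(l): 4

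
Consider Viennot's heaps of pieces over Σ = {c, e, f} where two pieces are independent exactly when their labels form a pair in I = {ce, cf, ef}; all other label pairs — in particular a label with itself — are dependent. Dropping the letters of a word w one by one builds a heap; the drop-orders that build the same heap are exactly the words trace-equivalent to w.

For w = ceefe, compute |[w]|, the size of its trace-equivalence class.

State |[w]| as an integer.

20

drop 0:c onto floor
drop 1:e onto floor
drop 2:e onto {1:e}
drop 3:f onto floor
drop 4:e onto {2:e}
ground layer = {0:c, 1:e, 3:f}
drop-orders for the pieces not yet dropped (sum over which currently-grounded one goes next):
  1 to go: {0} 1  {3} 1  {4} 1
  2 to go: {0,3} 2  {0,4} 2  {2,4} 1  {3,4} 2
  3 to go: {0,2,4} 3  {0,3,4} 6  {1,2,4} 1  {2,3,4} 3
  if 0:c drops first: 4 orders
  if 1:e drops first: 12 orders
  if 3:f drops first: 4 orders
heap linearizations: 20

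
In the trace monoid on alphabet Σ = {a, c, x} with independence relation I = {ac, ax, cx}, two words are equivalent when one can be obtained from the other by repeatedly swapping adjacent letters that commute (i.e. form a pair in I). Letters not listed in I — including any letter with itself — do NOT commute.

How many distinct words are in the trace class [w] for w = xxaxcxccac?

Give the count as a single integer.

0(x) covers ∅
1(x) covers 0:x
2(a) covers ∅
3(x) covers 1:x
4(c) covers ∅
5(x) covers 3:x
6(c) covers 4:c
7(c) covers 6:c
8(a) covers 2:a
9(c) covers 7:c
floor of heap: 0:x, 2:a, 4:c
completions by unplaced set U, small U first (add the entries for U minus each lowest piece of U):
  |U|=1: {5}:1  {8}:1  {9}:1
  |U|=2: {2,8}:1  {3,5}:1  {5,8}:2  {5,9}:2  {7,9}:1  {8,9}:2
  |U|=3: {1,3,5}:1  {2,5,8}:3  {2,8,9}:3  {3,5,8}:3  {3,5,9}:3  {5,7,9}:3  {5,8,9}:6  {6,7,9}:1  {7,8,9}:3
  |U|=4: {0,1,3,5}:1  {1,3,5,8}:4  {1,3,5,9}:4  {2,3,5,8}:6  {2,5,8,9}:12  {2,7,8,9}:6  {3,5,7,9}:6  {3,5,8,9}:12  {4,6,7,9}:1  {5,6,7,9}:4  {5,7,8,9}:12  {6,7,8,9}:4
  |U|=5: {0,1,3,5,8}:5  {0,1,3,5,9}:5  {1,2,3,5,8}:10  {1,3,5,7,9}:10  {1,3,5,8,9}:20  {2,3,5,8,9}:30  {2,5,7,8,9}:30  {2,6,7,8,9}:10  {3,5,6,7,9}:10  {3,5,7,8,9}:30  {4,5,6,7,9}:5  {4,6,7,8,9}:5  {5,6,7,8,9}:20
  |U|=6: {0,1,2,3,5,8}:15  {0,1,3,5,7,9}:15  {0,1,3,5,8,9}:30  {1,2,3,5,8,9}:60  {1,3,5,6,7,9}:20  {1,3,5,7,8,9}:60  {2,3,5,7,8,9}:90  {2,4,6,7,8,9}:15  {2,5,6,7,8,9}:60  {3,4,5,6,7,9}:15  {3,5,6,7,8,9}:60  {4,5,6,7,8,9}:30
  |U|=7: {0,1,2,3,5,8,9}:105  {0,1,3,5,6,7,9}:35  {0,1,3,5,7,8,9}:105  {1,2,3,5,7,8,9}:210  {1,3,4,5,6,7,9}:35  {1,3,5,6,7,8,9}:140  {2,3,5,6,7,8,9}:210  {2,4,5,6,7,8,9}:105  {3,4,5,6,7,8,9}:105
  |U|=8: {0,1,2,3,5,7,8,9}:420  {0,1,3,4,5,6,7,9}:70  {0,1,3,5,6,7,8,9}:280  {1,2,3,5,6,7,8,9}:560  {1,3,4,5,6,7,8,9}:280  {2,3,4,5,6,7,8,9}:420
  start at 0(x): 1260
  start at 2(a): 630
  start at 4(c): 1260
sum over floor = 3150

3150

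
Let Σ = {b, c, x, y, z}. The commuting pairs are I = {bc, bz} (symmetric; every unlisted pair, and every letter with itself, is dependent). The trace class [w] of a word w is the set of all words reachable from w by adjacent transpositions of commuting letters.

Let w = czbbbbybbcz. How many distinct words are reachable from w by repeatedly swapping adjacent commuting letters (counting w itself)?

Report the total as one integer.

#0=c has no predecessor
#1=z depends on [0:c]
#2=b has no predecessor
#3=b depends on [2:b]
#4=b depends on [3:b]
#5=b depends on [4:b]
#6=y depends on [1:z, 5:b]
#7=b depends on [6:y]
#8=b depends on [7:b]
#9=c depends on [6:y]
#10=z depends on [9:c]
sources: [0:c, 2:b]
N(rest) = Σ N(rest − s) over sources s of rest; N(one piece) = 1:
  size 1 → [8]=1  [10]=1
  size 2 → [7,8]=1  [8,10]=2  [9,10]=1
  size 3 → [7,8,10]=3  [8,9,10]=3
  size 4 → [7,8,9,10]=6
  size 5 → [6,7,8,9,10]=6
  size 6 → [1,6,7,8,9,10]=6  [5,6,7,8,9,10]=6
  size 7 → [0,1,6,7,8,9,10]=6  [1,5,6,7,8,9,10]=12  [4,5,6,7,8,9,10]=6
  size 8 → [0,1,5,6,7,8,9,10]=18  [1,4,5,6,7,8,9,10]=18  [3,4,5,6,7,8,9,10]=6
  size 9 → [0,1,4,5,6,7,8,9,10]=36  [1,3,4,5,6,7,8,9,10]=24  [2,3,4,5,6,7,8,9,10]=6
  first=0(c) contributes 30
  first=2(b) contributes 60
|[w]| = 90

90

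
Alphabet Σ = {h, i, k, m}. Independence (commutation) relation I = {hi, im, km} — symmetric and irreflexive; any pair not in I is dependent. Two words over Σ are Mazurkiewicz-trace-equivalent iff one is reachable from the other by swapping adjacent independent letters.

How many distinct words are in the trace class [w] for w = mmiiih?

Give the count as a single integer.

0(m) covers ∅
1(m) covers 0:m
2(i) covers ∅
3(i) covers 2:i
4(i) covers 3:i
5(h) covers 1:m
floor of heap: 0:m, 2:i
completions by unplaced set U, small U first (add the entries for U minus each lowest piece of U):
  |U|=1: {4}:1  {5}:1
  |U|=2: {1,5}:1  {3,4}:1  {4,5}:2
  |U|=3: {0,1,5}:1  {1,4,5}:3  {2,3,4}:1  {3,4,5}:3
  |U|=4: {0,1,4,5}:4  {1,3,4,5}:6  {2,3,4,5}:4
  start at 0(m): 10
  start at 2(i): 10
sum over floor = 20

20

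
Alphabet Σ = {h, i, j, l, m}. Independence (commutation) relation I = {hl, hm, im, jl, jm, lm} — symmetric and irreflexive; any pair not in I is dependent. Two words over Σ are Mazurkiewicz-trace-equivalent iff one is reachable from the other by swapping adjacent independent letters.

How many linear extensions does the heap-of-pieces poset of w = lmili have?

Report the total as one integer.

5

drop 0:l onto floor
drop 1:m onto floor
drop 2:i onto {0:l}
drop 3:l onto {2:i}
drop 4:i onto {3:l}
ground layer = {0:l, 1:m}
drop-orders for the pieces not yet dropped (sum over which currently-grounded one goes next):
  1 to go: {1} 1  {4} 1
  2 to go: {1,4} 2  {3,4} 1
  3 to go: {1,3,4} 3  {2,3,4} 1
  if 0:l drops first: 4 orders
  if 1:m drops first: 1 orders
heap linearizations: 5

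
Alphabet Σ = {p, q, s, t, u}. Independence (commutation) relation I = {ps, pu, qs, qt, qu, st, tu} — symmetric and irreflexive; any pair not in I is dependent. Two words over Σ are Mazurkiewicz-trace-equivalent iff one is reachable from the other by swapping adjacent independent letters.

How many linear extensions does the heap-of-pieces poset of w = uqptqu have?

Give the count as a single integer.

30

drop 0:u onto floor
drop 1:q onto floor
drop 2:p onto {1:q}
drop 3:t onto {2:p}
drop 4:q onto {2:p}
drop 5:u onto {0:u}
ground layer = {0:u, 1:q}
drop-orders for the pieces not yet dropped (sum over which currently-grounded one goes next):
  1 to go: {3} 1  {4} 1  {5} 1
  2 to go: {0,5} 1  {3,4} 2  {3,5} 2  {4,5} 2
  3 to go: {0,3,5} 3  {0,4,5} 3  {2,3,4} 2  {3,4,5} 6
  4 to go: {0,3,4,5} 12  {1,2,3,4} 2  {2,3,4,5} 8
  if 0:u drops first: 10 orders
  if 1:q drops first: 20 orders
heap linearizations: 30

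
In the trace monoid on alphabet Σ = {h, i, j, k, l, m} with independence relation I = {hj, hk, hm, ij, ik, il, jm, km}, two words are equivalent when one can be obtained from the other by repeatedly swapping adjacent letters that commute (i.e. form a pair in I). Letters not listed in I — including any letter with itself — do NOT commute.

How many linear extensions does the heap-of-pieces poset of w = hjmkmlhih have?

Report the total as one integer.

piece 0:h — minimal
piece 1:j — minimal
piece 2:m — minimal
piece 3:k rests on {1:j}
piece 4:m rests on {2:m}
piece 5:l rests on {0:h, 3:k, 4:m}
piece 6:h rests on {5:l}
piece 7:i rests on {6:h}
piece 8:h rests on {7:i}
minimal pieces: {0:h, 1:j, 2:m}
ways to finish when only these pieces remain (= sum over removing one remaining piece with nothing left below it):
  1 left: {8}→1
  2 left: {7,8}→1
  3 left: {6,7,8}→1
  4 left: {5,6,7,8}→1
  5 left: {0,5,6,7,8}→1  {3,5,6,7,8}→1  {4,5,6,7,8}→1
  6 left: {0,3,5,6,7,8}→2  {0,4,5,6,7,8}→2  {1,3,5,6,7,8}→1  {2,4,5,6,7,8}→1  {3,4,5,6,7,8}→2
  7 left: {0,1,3,5,6,7,8}→3  {0,2,4,5,6,7,8}→3  {0,3,4,5,6,7,8}→6  {1,3,4,5,6,7,8}→3  {2,3,4,5,6,7,8}→3
  placing 0:h first → 6 extensions
  placing 1:j first → 12 extensions
  placing 2:m first → 12 extensions
total linear extensions = 30

30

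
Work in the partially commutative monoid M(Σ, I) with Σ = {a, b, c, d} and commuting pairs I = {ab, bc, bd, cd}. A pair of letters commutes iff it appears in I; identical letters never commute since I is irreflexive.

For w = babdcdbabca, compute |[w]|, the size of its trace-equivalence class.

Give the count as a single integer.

drop 0:b onto floor
drop 1:a onto floor
drop 2:b onto {0:b}
drop 3:d onto {1:a}
drop 4:c onto {1:a}
drop 5:d onto {3:d}
drop 6:b onto {2:b}
drop 7:a onto {4:c, 5:d}
drop 8:b onto {6:b}
drop 9:c onto {7:a}
drop 10:a onto {9:c}
ground layer = {0:b, 1:a}
drop-orders for the pieces not yet dropped (sum over which currently-grounded one goes next):
  1 to go: {8} 1  {10} 1
  2 to go: {6,8} 1  {8,10} 2  {9,10} 1
  3 to go: {2,6,8} 1  {6,8,10} 3  {7,9,10} 1  {8,9,10} 3
  4 to go: {0,2,6,8} 1  {2,6,8,10} 4  {4,7,9,10} 1  {5,7,9,10} 1  {6,8,9,10} 6  {7,8,9,10} 4
  5 to go: {0,2,6,8,10} 5  {2,6,8,9,10} 10  {3,5,7,9,10} 1  {4,5,7,9,10} 2  {4,7,8,9,10} 5  {5,7,8,9,10} 5  {6,7,8,9,10} 10
  6 to go: {0,2,6,8,9,10} 15  {2,6,7,8,9,10} 20  {3,4,5,7,9,10} 3  {3,5,7,8,9,10} 6  {4,5,7,8,9,10} 12  {4,6,7,8,9,10} 15  {5,6,7,8,9,10} 15
  7 to go: {0,2,6,7,8,9,10} 35  {1,3,4,5,7,9,10} 3  {2,4,6,7,8,9,10} 35  {2,5,6,7,8,9,10} 35  {3,4,5,7,8,9,10} 21  {3,5,6,7,8,9,10} 21  {4,5,6,7,8,9,10} 42
  8 to go: {0,2,4,6,7,8,9,10} 70  {0,2,5,6,7,8,9,10} 70  {1,3,4,5,7,8,9,10} 24  {2,3,5,6,7,8,9,10} 56  {2,4,5,6,7,8,9,10} 112  {3,4,5,6,7,8,9,10} 84
  9 to go: {0,2,3,5,6,7,8,9,10} 126  {0,2,4,5,6,7,8,9,10} 252  {1,3,4,5,6,7,8,9,10} 108  {2,3,4,5,6,7,8,9,10} 252
  if 0:b drops first: 360 orders
  if 1:a drops first: 630 orders
heap linearizations: 990

990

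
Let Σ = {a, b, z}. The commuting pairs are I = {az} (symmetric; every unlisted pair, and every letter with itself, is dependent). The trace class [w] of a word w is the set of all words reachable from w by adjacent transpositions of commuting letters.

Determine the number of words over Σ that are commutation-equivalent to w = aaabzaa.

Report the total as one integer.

0(a) covers ∅
1(a) covers 0:a
2(a) covers 1:a
3(b) covers 2:a
4(z) covers 3:b
5(a) covers 3:b
6(a) covers 5:a
floor of heap: 0:a
completions by unplaced set U, small U first (add the entries for U minus each lowest piece of U):
  |U|=1: {4}:1  {6}:1
  |U|=2: {4,6}:2  {5,6}:1
  |U|=3: {4,5,6}:3
  |U|=4: {3,4,5,6}:3
  |U|=5: {2,3,4,5,6}:3
  start at 0(a): 3

3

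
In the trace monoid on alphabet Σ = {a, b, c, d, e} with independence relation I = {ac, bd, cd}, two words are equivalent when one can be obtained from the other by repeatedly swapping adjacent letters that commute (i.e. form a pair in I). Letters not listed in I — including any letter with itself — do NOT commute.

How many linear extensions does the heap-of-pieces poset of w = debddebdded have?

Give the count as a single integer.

piece 0:d — minimal
piece 1:e rests on {0:d}
piece 2:b rests on {1:e}
piece 3:d rests on {1:e}
piece 4:d rests on {3:d}
piece 5:e rests on {2:b, 4:d}
piece 6:b rests on {5:e}
piece 7:d rests on {5:e}
piece 8:d rests on {7:d}
piece 9:e rests on {6:b, 8:d}
piece 10:d rests on {9:e}
minimal pieces: {0:d}
ways to finish when only these pieces remain (= sum over removing one remaining piece with nothing left below it):
  1 left: {10}→1
  2 left: {9,10}→1
  3 left: {6,9,10}→1  {8,9,10}→1
  4 left: {6,8,9,10}→2  {7,8,9,10}→1
  5 left: {6,7,8,9,10}→3
  6 left: {5,6,7,8,9,10}→3
  7 left: {2,5,6,7,8,9,10}→3  {4,5,6,7,8,9,10}→3
  8 left: {2,4,5,6,7,8,9,10}→6  {3,4,5,6,7,8,9,10}→3
  9 left: {2,3,4,5,6,7,8,9,10}→9
  placing 0:d first → 9 extensions

9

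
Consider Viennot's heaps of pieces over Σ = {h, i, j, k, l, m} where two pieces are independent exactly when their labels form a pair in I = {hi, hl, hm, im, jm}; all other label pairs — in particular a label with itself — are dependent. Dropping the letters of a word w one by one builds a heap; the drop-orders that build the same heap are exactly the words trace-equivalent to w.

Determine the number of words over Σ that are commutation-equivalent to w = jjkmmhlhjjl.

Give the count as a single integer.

10

drop 0:j onto floor
drop 1:j onto {0:j}
drop 2:k onto {1:j}
drop 3:m onto {2:k}
drop 4:m onto {3:m}
drop 5:h onto {2:k}
drop 6:l onto {4:m}
drop 7:h onto {5:h}
drop 8:j onto {6:l, 7:h}
drop 9:j onto {8:j}
drop 10:l onto {9:j}
ground layer = {0:j}
drop-orders for the pieces not yet dropped (sum over which currently-grounded one goes next):
  1 to go: {10} 1
  2 to go: {9,10} 1
  3 to go: {8,9,10} 1
  4 to go: {6,8,9,10} 1  {7,8,9,10} 1
  5 to go: {4,6,8,9,10} 1  {5,7,8,9,10} 1  {6,7,8,9,10} 2
  6 to go: {3,4,6,8,9,10} 1  {4,6,7,8,9,10} 3  {5,6,7,8,9,10} 3
  7 to go: {3,4,6,7,8,9,10} 4  {4,5,6,7,8,9,10} 6
  8 to go: {3,4,5,6,7,8,9,10} 10
  9 to go: {2,3,4,5,6,7,8,9,10} 10
  if 0:j drops first: 10 orders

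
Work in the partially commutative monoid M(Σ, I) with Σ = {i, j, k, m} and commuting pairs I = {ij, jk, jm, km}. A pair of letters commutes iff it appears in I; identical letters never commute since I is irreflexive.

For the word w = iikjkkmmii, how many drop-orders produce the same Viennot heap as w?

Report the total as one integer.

100

piece 0:i — minimal
piece 1:i rests on {0:i}
piece 2:k rests on {1:i}
piece 3:j — minimal
piece 4:k rests on {2:k}
piece 5:k rests on {4:k}
piece 6:m rests on {1:i}
piece 7:m rests on {6:m}
piece 8:i rests on {5:k, 7:m}
piece 9:i rests on {8:i}
minimal pieces: {0:i, 3:j}
ways to finish when only these pieces remain (= sum over removing one remaining piece with nothing left below it):
  1 left: {3}→1  {9}→1
  2 left: {3,9}→2  {8,9}→1
  3 left: {3,8,9}→3  {5,8,9}→1  {7,8,9}→1
  4 left: {3,5,8,9}→4  {3,7,8,9}→4  {4,5,8,9}→1  {5,7,8,9}→2  {6,7,8,9}→1
  5 left: {2,4,5,8,9}→1  {3,4,5,8,9}→5  {3,5,7,8,9}→10  {3,6,7,8,9}→5  {4,5,7,8,9}→3  {5,6,7,8,9}→3
  6 left: {2,3,4,5,8,9}→6  {2,4,5,7,8,9}→4  {3,4,5,7,8,9}→18  {3,5,6,7,8,9}→18  {4,5,6,7,8,9}→6
  7 left: {2,3,4,5,7,8,9}→28  {2,4,5,6,7,8,9}→10  {3,4,5,6,7,8,9}→42
  8 left: {1,2,4,5,6,7,8,9}→10  {2,3,4,5,6,7,8,9}→80
  placing 0:i first → 90 extensions
  placing 3:j first → 10 extensions
total linear extensions = 100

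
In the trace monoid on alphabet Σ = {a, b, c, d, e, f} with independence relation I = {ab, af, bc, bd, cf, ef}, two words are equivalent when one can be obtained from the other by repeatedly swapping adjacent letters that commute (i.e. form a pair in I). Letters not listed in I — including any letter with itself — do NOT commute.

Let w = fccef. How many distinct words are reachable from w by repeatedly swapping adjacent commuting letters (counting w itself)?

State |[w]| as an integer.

0(f) covers ∅
1(c) covers ∅
2(c) covers 1:c
3(e) covers 2:c
4(f) covers 0:f
floor of heap: 0:f, 1:c
completions by unplaced set U, small U first (add the entries for U minus each lowest piece of U):
  |U|=1: {3}:1  {4}:1
  |U|=2: {0,4}:1  {2,3}:1  {3,4}:2
  |U|=3: {0,3,4}:3  {1,2,3}:1  {2,3,4}:3
  start at 0(f): 4
  start at 1(c): 6
sum over floor = 10

10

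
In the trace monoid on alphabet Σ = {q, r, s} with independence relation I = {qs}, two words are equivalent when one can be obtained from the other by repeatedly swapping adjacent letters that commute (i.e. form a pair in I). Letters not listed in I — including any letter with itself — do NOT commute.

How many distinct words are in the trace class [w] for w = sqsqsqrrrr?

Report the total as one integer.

#0=s has no predecessor
#1=q has no predecessor
#2=s depends on [0:s]
#3=q depends on [1:q]
#4=s depends on [2:s]
#5=q depends on [3:q]
#6=r depends on [4:s, 5:q]
#7=r depends on [6:r]
#8=r depends on [7:r]
#9=r depends on [8:r]
sources: [0:s, 1:q]
N(rest) = Σ N(rest − s) over sources s of rest; N(one piece) = 1:
  size 1 → [9]=1
  size 2 → [8,9]=1
  size 3 → [7,8,9]=1
  size 4 → [6,7,8,9]=1
  size 5 → [4,6,7,8,9]=1  [5,6,7,8,9]=1
  size 6 → [2,4,6,7,8,9]=1  [3,5,6,7,8,9]=1  [4,5,6,7,8,9]=2
  size 7 → [0,2,4,6,7,8,9]=1  [1,3,5,6,7,8,9]=1  [2,4,5,6,7,8,9]=3  [3,4,5,6,7,8,9]=3
  size 8 → [0,2,4,5,6,7,8,9]=4  [1,3,4,5,6,7,8,9]=4  [2,3,4,5,6,7,8,9]=6
  first=0(s) contributes 10
  first=1(q) contributes 10
|[w]| = 20

20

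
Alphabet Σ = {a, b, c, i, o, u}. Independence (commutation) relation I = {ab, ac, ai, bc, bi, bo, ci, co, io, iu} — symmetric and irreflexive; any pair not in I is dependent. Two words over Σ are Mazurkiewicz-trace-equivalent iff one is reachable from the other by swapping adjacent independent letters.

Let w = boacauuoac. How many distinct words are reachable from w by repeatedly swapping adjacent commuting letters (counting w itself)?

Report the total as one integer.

0(b) covers ∅
1(o) covers ∅
2(a) covers 1:o
3(c) covers ∅
4(a) covers 2:a
5(u) covers 0:b, 3:c, 4:a
6(u) covers 5:u
7(o) covers 6:u
8(a) covers 7:o
9(c) covers 6:u
floor of heap: 0:b, 1:o, 3:c
completions by unplaced set U, small U first (add the entries for U minus each lowest piece of U):
  |U|=1: {8}:1  {9}:1
  |U|=2: {7,8}:1  {8,9}:2
  |U|=3: {7,8,9}:3
  |U|=4: {6,7,8,9}:3
  |U|=5: {5,6,7,8,9}:3
  |U|=6: {0,5,6,7,8,9}:3  {3,5,6,7,8,9}:3  {4,5,6,7,8,9}:3
  |U|=7: {0,3,5,6,7,8,9}:6  {0,4,5,6,7,8,9}:6  {2,4,5,6,7,8,9}:3  {3,4,5,6,7,8,9}:6
  |U|=8: {0,2,4,5,6,7,8,9}:9  {0,3,4,5,6,7,8,9}:18  {1,2,4,5,6,7,8,9}:3  {2,3,4,5,6,7,8,9}:9
  start at 0(b): 12
  start at 1(o): 36
  start at 3(c): 12
sum over floor = 60

60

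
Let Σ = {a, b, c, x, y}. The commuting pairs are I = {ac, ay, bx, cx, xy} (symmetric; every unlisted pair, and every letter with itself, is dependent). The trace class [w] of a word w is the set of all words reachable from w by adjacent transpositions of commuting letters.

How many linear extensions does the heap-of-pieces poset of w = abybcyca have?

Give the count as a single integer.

drop 0:a onto floor
drop 1:b onto {0:a}
drop 2:y onto {1:b}
drop 3:b onto {2:y}
drop 4:c onto {3:b}
drop 5:y onto {4:c}
drop 6:c onto {5:y}
drop 7:a onto {3:b}
ground layer = {0:a}
drop-orders for the pieces not yet dropped (sum over which currently-grounded one goes next):
  1 to go: {6} 1  {7} 1
  2 to go: {5,6} 1  {6,7} 2
  3 to go: {4,5,6} 1  {5,6,7} 3
  4 to go: {4,5,6,7} 4
  5 to go: {3,4,5,6,7} 4
  6 to go: {2,3,4,5,6,7} 4
  if 0:a drops first: 4 orders

4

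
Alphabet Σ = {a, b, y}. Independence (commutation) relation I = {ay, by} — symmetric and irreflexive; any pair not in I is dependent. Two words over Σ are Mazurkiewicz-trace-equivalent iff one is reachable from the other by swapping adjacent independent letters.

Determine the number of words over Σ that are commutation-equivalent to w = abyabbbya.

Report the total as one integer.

36

drop 0:a onto floor
drop 1:b onto {0:a}
drop 2:y onto floor
drop 3:a onto {1:b}
drop 4:b onto {3:a}
drop 5:b onto {4:b}
drop 6:b onto {5:b}
drop 7:y onto {2:y}
drop 8:a onto {6:b}
ground layer = {0:a, 2:y}
drop-orders for the pieces not yet dropped (sum over which currently-grounded one goes next):
  1 to go: {7} 1  {8} 1
  2 to go: {2,7} 1  {6,8} 1  {7,8} 2
  3 to go: {2,7,8} 3  {5,6,8} 1  {6,7,8} 3
  4 to go: {2,6,7,8} 6  {4,5,6,8} 1  {5,6,7,8} 4
  5 to go: {2,5,6,7,8} 10  {3,4,5,6,8} 1  {4,5,6,7,8} 5
  6 to go: {1,3,4,5,6,8} 1  {2,4,5,6,7,8} 15  {3,4,5,6,7,8} 6
  7 to go: {0,1,3,4,5,6,8} 1  {1,3,4,5,6,7,8} 7  {2,3,4,5,6,7,8} 21
  if 0:a drops first: 28 orders
  if 2:y drops first: 8 orders
heap linearizations: 36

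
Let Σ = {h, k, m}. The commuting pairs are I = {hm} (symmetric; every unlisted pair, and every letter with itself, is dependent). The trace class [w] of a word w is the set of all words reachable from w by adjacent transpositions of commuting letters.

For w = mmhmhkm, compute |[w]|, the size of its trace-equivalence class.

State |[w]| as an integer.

drop 0:m onto floor
drop 1:m onto {0:m}
drop 2:h onto floor
drop 3:m onto {1:m}
drop 4:h onto {2:h}
drop 5:k onto {3:m, 4:h}
drop 6:m onto {5:k}
ground layer = {0:m, 2:h}
drop-orders for the pieces not yet dropped (sum over which currently-grounded one goes next):
  1 to go: {6} 1
  2 to go: {5,6} 1
  3 to go: {3,5,6} 1  {4,5,6} 1
  4 to go: {1,3,5,6} 1  {2,4,5,6} 1  {3,4,5,6} 2
  5 to go: {0,1,3,5,6} 1  {1,3,4,5,6} 3  {2,3,4,5,6} 3
  if 0:m drops first: 6 orders
  if 2:h drops first: 4 orders
heap linearizations: 10

10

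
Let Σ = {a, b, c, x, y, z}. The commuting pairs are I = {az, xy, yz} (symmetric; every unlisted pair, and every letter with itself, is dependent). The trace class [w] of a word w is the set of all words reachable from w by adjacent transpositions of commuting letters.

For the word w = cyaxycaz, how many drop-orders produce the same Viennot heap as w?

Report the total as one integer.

4

0(c) covers ∅
1(y) covers 0:c
2(a) covers 1:y
3(x) covers 2:a
4(y) covers 2:a
5(c) covers 3:x, 4:y
6(a) covers 5:c
7(z) covers 5:c
floor of heap: 0:c
completions by unplaced set U, small U first (add the entries for U minus each lowest piece of U):
  |U|=1: {6}:1  {7}:1
  |U|=2: {6,7}:2
  |U|=3: {5,6,7}:2
  |U|=4: {3,5,6,7}:2  {4,5,6,7}:2
  |U|=5: {3,4,5,6,7}:4
  |U|=6: {2,3,4,5,6,7}:4
  start at 0(c): 4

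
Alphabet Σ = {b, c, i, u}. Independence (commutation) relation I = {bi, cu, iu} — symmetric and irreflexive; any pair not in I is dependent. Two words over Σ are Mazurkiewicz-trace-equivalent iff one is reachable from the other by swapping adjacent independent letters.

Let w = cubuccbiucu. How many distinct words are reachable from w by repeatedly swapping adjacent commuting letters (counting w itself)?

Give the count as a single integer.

60

drop 0:c onto floor
drop 1:u onto floor
drop 2:b onto {0:c, 1:u}
drop 3:u onto {2:b}
drop 4:c onto {2:b}
drop 5:c onto {4:c}
drop 6:b onto {3:u, 5:c}
drop 7:i onto {5:c}
drop 8:u onto {6:b}
drop 9:c onto {6:b, 7:i}
drop 10:u onto {8:u}
ground layer = {0:c, 1:u}
drop-orders for the pieces not yet dropped (sum over which currently-grounded one goes next):
  1 to go: {9} 1  {10} 1
  2 to go: {7,9} 1  {8,10} 1  {9,10} 2
  3 to go: {7,9,10} 3  {8,9,10} 3
  4 to go: {6,8,9,10} 3  {7,8,9,10} 6
  5 to go: {3,6,8,9,10} 3  {6,7,8,9,10} 9
  6 to go: {3,6,7,8,9,10} 12  {5,6,7,8,9,10} 9
  7 to go: {3,5,6,7,8,9,10} 21  {4,5,6,7,8,9,10} 9
  8 to go: {3,4,5,6,7,8,9,10} 30
  9 to go: {2,3,4,5,6,7,8,9,10} 30
  if 0:c drops first: 30 orders
  if 1:u drops first: 30 orders
heap linearizations: 60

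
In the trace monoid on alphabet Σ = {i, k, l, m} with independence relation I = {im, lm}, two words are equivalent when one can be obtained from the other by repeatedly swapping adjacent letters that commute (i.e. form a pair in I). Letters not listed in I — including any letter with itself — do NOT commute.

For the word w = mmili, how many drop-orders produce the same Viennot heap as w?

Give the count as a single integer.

0(m) covers ∅
1(m) covers 0:m
2(i) covers ∅
3(l) covers 2:i
4(i) covers 3:l
floor of heap: 0:m, 2:i
completions by unplaced set U, small U first (add the entries for U minus each lowest piece of U):
  |U|=1: {1}:1  {4}:1
  |U|=2: {0,1}:1  {1,4}:2  {3,4}:1
  |U|=3: {0,1,4}:3  {1,3,4}:3  {2,3,4}:1
  start at 0(m): 4
  start at 2(i): 6
sum over floor = 10

10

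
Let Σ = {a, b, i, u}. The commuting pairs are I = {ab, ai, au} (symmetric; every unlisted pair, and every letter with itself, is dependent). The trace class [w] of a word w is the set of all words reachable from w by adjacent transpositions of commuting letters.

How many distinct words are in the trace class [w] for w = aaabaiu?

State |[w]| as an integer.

35

piece 0:a — minimal
piece 1:a rests on {0:a}
piece 2:a rests on {1:a}
piece 3:b — minimal
piece 4:a rests on {2:a}
piece 5:i rests on {3:b}
piece 6:u rests on {5:i}
minimal pieces: {0:a, 3:b}
ways to finish when only these pieces remain (= sum over removing one remaining piece with nothing left below it):
  1 left: {4}→1  {6}→1
  2 left: {2,4}→1  {4,6}→2  {5,6}→1
  3 left: {1,2,4}→1  {2,4,6}→3  {3,5,6}→1  {4,5,6}→3
  4 left: {0,1,2,4}→1  {1,2,4,6}→4  {2,4,5,6}→6  {3,4,5,6}→4
  5 left: {0,1,2,4,6}→5  {1,2,4,5,6}→10  {2,3,4,5,6}→10
  placing 0:a first → 20 extensions
  placing 3:b first → 15 extensions
total linear extensions = 35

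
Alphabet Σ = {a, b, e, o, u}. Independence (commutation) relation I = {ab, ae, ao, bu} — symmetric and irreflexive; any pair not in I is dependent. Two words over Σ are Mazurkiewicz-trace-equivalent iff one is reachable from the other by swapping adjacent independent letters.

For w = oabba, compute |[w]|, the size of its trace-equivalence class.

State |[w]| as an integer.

#0=o has no predecessor
#1=a has no predecessor
#2=b depends on [0:o]
#3=b depends on [2:b]
#4=a depends on [1:a]
sources: [0:o, 1:a]
N(rest) = Σ N(rest − s) over sources s of rest; N(one piece) = 1:
  size 1 → [3]=1  [4]=1
  size 2 → [1,4]=1  [2,3]=1  [3,4]=2
  size 3 → [0,2,3]=1  [1,3,4]=3  [2,3,4]=3
  first=0(o) contributes 6
  first=1(a) contributes 4
|[w]| = 10

10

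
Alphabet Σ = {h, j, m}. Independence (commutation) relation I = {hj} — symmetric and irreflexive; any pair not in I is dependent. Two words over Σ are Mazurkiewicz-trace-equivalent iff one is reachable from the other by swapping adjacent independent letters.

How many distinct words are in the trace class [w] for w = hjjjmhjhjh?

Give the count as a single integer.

40

drop 0:h onto floor
drop 1:j onto floor
drop 2:j onto {1:j}
drop 3:j onto {2:j}
drop 4:m onto {0:h, 3:j}
drop 5:h onto {4:m}
drop 6:j onto {4:m}
drop 7:h onto {5:h}
drop 8:j onto {6:j}
drop 9:h onto {7:h}
ground layer = {0:h, 1:j}
drop-orders for the pieces not yet dropped (sum over which currently-grounded one goes next):
  1 to go: {8} 1  {9} 1
  2 to go: {6,8} 1  {7,9} 1  {8,9} 2
  3 to go: {5,7,9} 1  {6,8,9} 3  {7,8,9} 3
  4 to go: {5,7,8,9} 4  {6,7,8,9} 6
  5 to go: {5,6,7,8,9} 10
  6 to go: {4,5,6,7,8,9} 10
  7 to go: {0,4,5,6,7,8,9} 10  {3,4,5,6,7,8,9} 10
  8 to go: {0,3,4,5,6,7,8,9} 20  {2,3,4,5,6,7,8,9} 10
  if 0:h drops first: 10 orders
  if 1:j drops first: 30 orders
heap linearizations: 40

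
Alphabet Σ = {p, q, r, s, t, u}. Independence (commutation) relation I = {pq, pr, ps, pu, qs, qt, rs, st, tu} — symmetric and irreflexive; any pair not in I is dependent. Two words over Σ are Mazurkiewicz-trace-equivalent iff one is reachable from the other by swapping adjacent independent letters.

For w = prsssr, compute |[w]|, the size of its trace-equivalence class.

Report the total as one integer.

60

drop 0:p onto floor
drop 1:r onto floor
drop 2:s onto floor
drop 3:s onto {2:s}
drop 4:s onto {3:s}
drop 5:r onto {1:r}
ground layer = {0:p, 1:r, 2:s}
drop-orders for the pieces not yet dropped (sum over which currently-grounded one goes next):
  1 to go: {0} 1  {4} 1  {5} 1
  2 to go: {0,4} 2  {0,5} 2  {1,5} 1  {3,4} 1  {4,5} 2
  3 to go: {0,1,5} 3  {0,3,4} 3  {0,4,5} 6  {1,4,5} 3  {2,3,4} 1  {3,4,5} 3
  4 to go: {0,1,4,5} 12  {0,2,3,4} 4  {0,3,4,5} 12  {1,3,4,5} 6  {2,3,4,5} 4
  if 0:p drops first: 10 orders
  if 1:r drops first: 20 orders
  if 2:s drops first: 30 orders
heap linearizations: 60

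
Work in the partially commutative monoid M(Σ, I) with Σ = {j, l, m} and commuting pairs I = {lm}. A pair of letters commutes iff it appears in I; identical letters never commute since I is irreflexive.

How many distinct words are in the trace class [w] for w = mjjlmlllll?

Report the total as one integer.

#0=m has no predecessor
#1=j depends on [0:m]
#2=j depends on [1:j]
#3=l depends on [2:j]
#4=m depends on [2:j]
#5=l depends on [3:l]
#6=l depends on [5:l]
#7=l depends on [6:l]
#8=l depends on [7:l]
#9=l depends on [8:l]
sources: [0:m]
N(rest) = Σ N(rest − s) over sources s of rest; N(one piece) = 1:
  size 1 → [4]=1  [9]=1
  size 2 → [4,9]=2  [8,9]=1
  size 3 → [4,8,9]=3  [7,8,9]=1
  size 4 → [4,7,8,9]=4  [6,7,8,9]=1
  size 5 → [4,6,7,8,9]=5  [5,6,7,8,9]=1
  size 6 → [3,5,6,7,8,9]=1  [4,5,6,7,8,9]=6
  size 7 → [3,4,5,6,7,8,9]=7
  size 8 → [2,3,4,5,6,7,8,9]=7
  first=0(m) contributes 7

7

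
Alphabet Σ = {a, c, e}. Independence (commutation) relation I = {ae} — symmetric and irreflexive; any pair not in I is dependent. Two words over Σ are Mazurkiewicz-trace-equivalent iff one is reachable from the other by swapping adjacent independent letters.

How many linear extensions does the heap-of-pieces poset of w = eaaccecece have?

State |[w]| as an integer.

#0=e has no predecessor
#1=a has no predecessor
#2=a depends on [1:a]
#3=c depends on [0:e, 2:a]
#4=c depends on [3:c]
#5=e depends on [4:c]
#6=c depends on [5:e]
#7=e depends on [6:c]
#8=c depends on [7:e]
#9=e depends on [8:c]
sources: [0:e, 1:a]
N(rest) = Σ N(rest − s) over sources s of rest; N(one piece) = 1:
  size 1 → [9]=1
  size 2 → [8,9]=1
  size 3 → [7,8,9]=1
  size 4 → [6,7,8,9]=1
  size 5 → [5,6,7,8,9]=1
  size 6 → [4,5,6,7,8,9]=1
  size 7 → [3,4,5,6,7,8,9]=1
  size 8 → [0,3,4,5,6,7,8,9]=1  [2,3,4,5,6,7,8,9]=1
  first=0(e) contributes 1
  first=1(a) contributes 2
|[w]| = 3

3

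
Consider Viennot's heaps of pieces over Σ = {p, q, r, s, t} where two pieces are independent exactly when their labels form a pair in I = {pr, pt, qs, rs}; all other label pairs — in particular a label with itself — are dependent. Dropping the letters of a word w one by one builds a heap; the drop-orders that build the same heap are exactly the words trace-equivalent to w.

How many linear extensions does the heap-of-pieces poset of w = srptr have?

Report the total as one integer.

7

piece 0:s — minimal
piece 1:r — minimal
piece 2:p rests on {0:s}
piece 3:t rests on {0:s, 1:r}
piece 4:r rests on {3:t}
minimal pieces: {0:s, 1:r}
ways to finish when only these pieces remain (= sum over removing one remaining piece with nothing left below it):
  1 left: {2}→1  {4}→1
  2 left: {2,4}→2  {3,4}→1
  3 left: {1,3,4}→1  {2,3,4}→3
  placing 0:s first → 4 extensions
  placing 1:r first → 3 extensions
total linear extensions = 7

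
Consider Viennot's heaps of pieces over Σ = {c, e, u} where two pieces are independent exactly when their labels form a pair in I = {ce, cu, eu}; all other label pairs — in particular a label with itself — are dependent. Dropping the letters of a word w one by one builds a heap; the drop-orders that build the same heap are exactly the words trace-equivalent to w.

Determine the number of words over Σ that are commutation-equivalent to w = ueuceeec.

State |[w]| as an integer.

420

#0=u has no predecessor
#1=e has no predecessor
#2=u depends on [0:u]
#3=c has no predecessor
#4=e depends on [1:e]
#5=e depends on [4:e]
#6=e depends on [5:e]
#7=c depends on [3:c]
sources: [0:u, 1:e, 3:c]
N(rest) = Σ N(rest − s) over sources s of rest; N(one piece) = 1:
  size 1 → [2]=1  [6]=1  [7]=1
  size 2 → [0,2]=1  [2,6]=2  [2,7]=2  [3,7]=1  [5,6]=1  [6,7]=2
  size 3 → [0,2,6]=3  [0,2,7]=3  [2,3,7]=3  [2,5,6]=3  [2,6,7]=6  [3,6,7]=3  [4,5,6]=1  [5,6,7]=3
  size 4 → [0,2,3,7]=6  [0,2,5,6]=6  [0,2,6,7]=12  [1,4,5,6]=1  [2,3,6,7]=12  [2,4,5,6]=4  [2,5,6,7]=12  [3,5,6,7]=6  [4,5,6,7]=4
  size 5 → [0,2,3,6,7]=30  [0,2,4,5,6]=10  [0,2,5,6,7]=30  [1,2,4,5,6]=5  [1,4,5,6,7]=5  [2,3,5,6,7]=30  [2,4,5,6,7]=20  [3,4,5,6,7]=10
  size 6 → [0,1,2,4,5,6]=15  [0,2,3,5,6,7]=90  [0,2,4,5,6,7]=60  [1,2,4,5,6,7]=30  [1,3,4,5,6,7]=15  [2,3,4,5,6,7]=60
  first=0(u) contributes 105
  first=1(e) contributes 210
  first=3(c) contributes 105
|[w]| = 420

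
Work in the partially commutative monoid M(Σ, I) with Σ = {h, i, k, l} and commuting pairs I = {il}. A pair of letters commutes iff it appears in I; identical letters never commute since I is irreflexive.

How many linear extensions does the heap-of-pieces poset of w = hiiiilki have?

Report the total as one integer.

5

drop 0:h onto floor
drop 1:i onto {0:h}
drop 2:i onto {1:i}
drop 3:i onto {2:i}
drop 4:i onto {3:i}
drop 5:l onto {0:h}
drop 6:k onto {4:i, 5:l}
drop 7:i onto {6:k}
ground layer = {0:h}
drop-orders for the pieces not yet dropped (sum over which currently-grounded one goes next):
  1 to go: {7} 1
  2 to go: {6,7} 1
  3 to go: {4,6,7} 1  {5,6,7} 1
  4 to go: {3,4,6,7} 1  {4,5,6,7} 2
  5 to go: {2,3,4,6,7} 1  {3,4,5,6,7} 3
  6 to go: {1,2,3,4,6,7} 1  {2,3,4,5,6,7} 4
  if 0:h drops first: 5 orders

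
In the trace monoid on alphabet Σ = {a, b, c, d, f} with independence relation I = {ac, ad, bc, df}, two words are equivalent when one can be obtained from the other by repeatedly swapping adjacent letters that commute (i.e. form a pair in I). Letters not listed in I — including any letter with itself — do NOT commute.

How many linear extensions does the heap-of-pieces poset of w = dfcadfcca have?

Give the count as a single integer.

#0=d has no predecessor
#1=f has no predecessor
#2=c depends on [0:d, 1:f]
#3=a depends on [1:f]
#4=d depends on [2:c]
#5=f depends on [2:c, 3:a]
#6=c depends on [4:d, 5:f]
#7=c depends on [6:c]
#8=a depends on [5:f]
sources: [0:d, 1:f]
N(rest) = Σ N(rest − s) over sources s of rest; N(one piece) = 1:
  size 1 → [7]=1  [8]=1
  size 2 → [6,7]=1  [7,8]=2
  size 3 → [4,6,7]=1  [6,7,8]=3
  size 4 → [4,6,7,8]=4  [5,6,7,8]=3
  size 5 → [3,5,6,7,8]=3  [4,5,6,7,8]=7
  size 6 → [2,4,5,6,7,8]=7  [3,4,5,6,7,8]=10
  size 7 → [0,2,4,5,6,7,8]=7  [2,3,4,5,6,7,8]=17
  first=0(d) contributes 17
  first=1(f) contributes 24
|[w]| = 41

41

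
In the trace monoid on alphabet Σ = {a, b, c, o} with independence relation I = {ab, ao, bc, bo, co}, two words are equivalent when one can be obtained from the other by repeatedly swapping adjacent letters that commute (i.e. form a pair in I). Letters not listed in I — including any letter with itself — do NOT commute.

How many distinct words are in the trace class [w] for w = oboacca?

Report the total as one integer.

105

0(o) covers ∅
1(b) covers ∅
2(o) covers 0:o
3(a) covers ∅
4(c) covers 3:a
5(c) covers 4:c
6(a) covers 5:c
floor of heap: 0:o, 1:b, 3:a
completions by unplaced set U, small U first (add the entries for U minus each lowest piece of U):
  |U|=1: {1}:1  {2}:1  {6}:1
  |U|=2: {0,2}:1  {1,2}:2  {1,6}:2  {2,6}:2  {5,6}:1
  |U|=3: {0,1,2}:3  {0,2,6}:3  {1,2,6}:6  {1,5,6}:3  {2,5,6}:3  {4,5,6}:1
  |U|=4: {0,1,2,6}:12  {0,2,5,6}:6  {1,2,5,6}:12  {1,4,5,6}:4  {2,4,5,6}:4  {3,4,5,6}:1
  |U|=5: {0,1,2,5,6}:30  {0,2,4,5,6}:10  {1,2,4,5,6}:20  {1,3,4,5,6}:5  {2,3,4,5,6}:5
  start at 0(o): 30
  start at 1(b): 15
  start at 3(a): 60
sum over floor = 105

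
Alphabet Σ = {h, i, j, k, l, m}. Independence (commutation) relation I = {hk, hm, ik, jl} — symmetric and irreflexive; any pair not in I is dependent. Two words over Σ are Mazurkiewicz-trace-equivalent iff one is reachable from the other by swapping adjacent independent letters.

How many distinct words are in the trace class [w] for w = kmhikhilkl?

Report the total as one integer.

13

piece 0:k — minimal
piece 1:m rests on {0:k}
piece 2:h — minimal
piece 3:i rests on {1:m, 2:h}
piece 4:k rests on {1:m}
piece 5:h rests on {3:i}
piece 6:i rests on {5:h}
piece 7:l rests on {4:k, 6:i}
piece 8:k rests on {7:l}
piece 9:l rests on {8:k}
minimal pieces: {0:k, 2:h}
ways to finish when only these pieces remain (= sum over removing one remaining piece with nothing left below it):
  1 left: {9}→1
  2 left: {8,9}→1
  3 left: {7,8,9}→1
  4 left: {4,7,8,9}→1  {6,7,8,9}→1
  5 left: {4,6,7,8,9}→2  {5,6,7,8,9}→1
  6 left: {3,5,6,7,8,9}→1  {4,5,6,7,8,9}→3
  7 left: {2,3,5,6,7,8,9}→1  {3,4,5,6,7,8,9}→4
  8 left: {1,3,4,5,6,7,8,9}→4  {2,3,4,5,6,7,8,9}→5
  placing 0:k first → 9 extensions
  placing 2:h first → 4 extensions
total linear extensions = 13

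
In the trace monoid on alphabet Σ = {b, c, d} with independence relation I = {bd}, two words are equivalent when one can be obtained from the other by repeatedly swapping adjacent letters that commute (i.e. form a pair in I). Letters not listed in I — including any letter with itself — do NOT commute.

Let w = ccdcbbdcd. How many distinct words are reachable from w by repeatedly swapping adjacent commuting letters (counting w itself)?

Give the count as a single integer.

3

piece 0:c — minimal
piece 1:c rests on {0:c}
piece 2:d rests on {1:c}
piece 3:c rests on {2:d}
piece 4:b rests on {3:c}
piece 5:b rests on {4:b}
piece 6:d rests on {3:c}
piece 7:c rests on {5:b, 6:d}
piece 8:d rests on {7:c}
minimal pieces: {0:c}
ways to finish when only these pieces remain (= sum over removing one remaining piece with nothing left below it):
  1 left: {8}→1
  2 left: {7,8}→1
  3 left: {5,7,8}→1  {6,7,8}→1
  4 left: {4,5,7,8}→1  {5,6,7,8}→2
  5 left: {4,5,6,7,8}→3
  6 left: {3,4,5,6,7,8}→3
  7 left: {2,3,4,5,6,7,8}→3
  placing 0:c first → 3 extensions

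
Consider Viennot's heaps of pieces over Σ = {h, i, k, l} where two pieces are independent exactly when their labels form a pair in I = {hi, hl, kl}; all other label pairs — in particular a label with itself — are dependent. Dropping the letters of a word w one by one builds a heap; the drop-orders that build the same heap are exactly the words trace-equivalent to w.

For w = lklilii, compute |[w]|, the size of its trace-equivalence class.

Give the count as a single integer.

3

drop 0:l onto floor
drop 1:k onto floor
drop 2:l onto {0:l}
drop 3:i onto {1:k, 2:l}
drop 4:l onto {3:i}
drop 5:i onto {4:l}
drop 6:i onto {5:i}
ground layer = {0:l, 1:k}
drop-orders for the pieces not yet dropped (sum over which currently-grounded one goes next):
  1 to go: {6} 1
  2 to go: {5,6} 1
  3 to go: {4,5,6} 1
  4 to go: {3,4,5,6} 1
  5 to go: {1,3,4,5,6} 1  {2,3,4,5,6} 1
  if 0:l drops first: 2 orders
  if 1:k drops first: 1 orders
heap linearizations: 3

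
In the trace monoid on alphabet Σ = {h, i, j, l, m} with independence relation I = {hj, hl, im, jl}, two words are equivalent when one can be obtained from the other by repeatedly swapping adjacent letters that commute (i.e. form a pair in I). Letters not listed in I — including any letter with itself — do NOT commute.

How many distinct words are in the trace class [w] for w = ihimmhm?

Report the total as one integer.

3

0(i) covers ∅
1(h) covers 0:i
2(i) covers 1:h
3(m) covers 1:h
4(m) covers 3:m
5(h) covers 2:i, 4:m
6(m) covers 5:h
floor of heap: 0:i
completions by unplaced set U, small U first (add the entries for U minus each lowest piece of U):
  |U|=1: {6}:1
  |U|=2: {5,6}:1
  |U|=3: {2,5,6}:1  {4,5,6}:1
  |U|=4: {2,4,5,6}:2  {3,4,5,6}:1
  |U|=5: {2,3,4,5,6}:3
  start at 0(i): 3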